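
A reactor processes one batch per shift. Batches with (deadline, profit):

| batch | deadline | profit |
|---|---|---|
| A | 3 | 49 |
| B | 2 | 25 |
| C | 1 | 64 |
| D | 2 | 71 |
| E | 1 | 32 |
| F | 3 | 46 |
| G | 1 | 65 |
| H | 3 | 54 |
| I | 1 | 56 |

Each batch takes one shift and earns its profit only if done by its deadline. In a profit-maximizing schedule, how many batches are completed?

3

Sort by profit descending; place each in the latest free slot ≤ its deadline.
Profit order: D=71 G=65 C=64 I=56 H=54 A=49 F=46 E=32 B=25
Assign: D→slot 2, G→slot 1, C skipped, I skipped, H→slot 3, A skipped, F skipped, E skipped, B skipped.
Slots: [1:G] [2:D] [3:H]
3 of 9 scheduled.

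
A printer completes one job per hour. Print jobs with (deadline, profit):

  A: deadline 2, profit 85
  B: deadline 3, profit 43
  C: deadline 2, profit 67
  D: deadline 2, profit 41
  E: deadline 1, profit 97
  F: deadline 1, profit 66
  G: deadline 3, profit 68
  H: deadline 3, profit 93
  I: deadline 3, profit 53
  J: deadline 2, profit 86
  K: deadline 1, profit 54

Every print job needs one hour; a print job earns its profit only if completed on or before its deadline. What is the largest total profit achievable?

Profit order: E=97 H=93 J=86 A=85 G=68 C=67 F=66 K=54 I=53 B=43 D=41
Assign: E→slot 1, H→slot 3, J→slot 2, A skipped, G skipped, C skipped, F skipped, K skipped, I skipped, B skipped, D skipped.
Slots: [1:E] [2:J] [3:H]
Profit = 97 + 86 + 93 = 276

276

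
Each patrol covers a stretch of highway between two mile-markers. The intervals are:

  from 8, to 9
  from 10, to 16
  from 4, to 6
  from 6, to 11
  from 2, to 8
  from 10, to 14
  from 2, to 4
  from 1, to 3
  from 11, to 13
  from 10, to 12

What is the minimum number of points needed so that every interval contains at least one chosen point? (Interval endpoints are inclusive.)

Sorted: [1,3] [2,4] [4,6] [2,8] [8,9] [6,11] [10,12] [11,13] [10,14] [10,16]
{[1,3],[2,4]} hit by 3; {[4,6],[2,8]} hit by 6; {[8,9],[6,11]} hit by 9; {[10,12],[11,13],[10,14],[10,16]} hit by 12.
Points: 3, 6, 9, 12 (4 total).

4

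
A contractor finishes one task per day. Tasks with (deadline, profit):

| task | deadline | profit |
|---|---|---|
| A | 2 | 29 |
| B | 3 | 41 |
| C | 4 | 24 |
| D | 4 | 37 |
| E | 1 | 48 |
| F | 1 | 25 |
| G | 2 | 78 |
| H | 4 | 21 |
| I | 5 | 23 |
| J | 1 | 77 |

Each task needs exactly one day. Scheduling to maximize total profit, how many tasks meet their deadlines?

By profit: G(d2,78), J(d1,77), E(d1,48), B(d3,41), D(d4,37), A(d2,29), F(d1,25), C(d4,24), I(d5,23), H(d4,21)
G→slot 2; J→slot 1; E skipped; B→slot 3; D→slot 4; A skipped; F skipped; C skipped; I→slot 5; H skipped.
5 of 10 scheduled.

5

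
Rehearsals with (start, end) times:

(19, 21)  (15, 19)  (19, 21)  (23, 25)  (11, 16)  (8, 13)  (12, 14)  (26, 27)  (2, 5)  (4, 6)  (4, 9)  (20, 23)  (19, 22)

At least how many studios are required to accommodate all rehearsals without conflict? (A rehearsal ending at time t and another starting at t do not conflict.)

Events (time:±→running): 2:+→1 4:+→2 4:+→3 5:-→2 6:-→1 8:+→2 9:-→1 11:+→2 12:+→3 13:-→2 14:-→1 15:+→2 16:-→1 19:-→0 19:+→1 19:+→2 19:+→3 20:+→4 … peak 4.

4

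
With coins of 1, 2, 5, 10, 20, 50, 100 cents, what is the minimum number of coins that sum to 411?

6

411 − 4×100→11 − 1×10→1 − 1×1→0
Total coins = 4 + 1 + 1 = 6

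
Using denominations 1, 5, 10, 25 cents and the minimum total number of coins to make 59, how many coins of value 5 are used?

Use the largest denomination that fits, subtract, and repeat.
59 = 2×25 + 1×5 + 4×1
Count of 5: 1

1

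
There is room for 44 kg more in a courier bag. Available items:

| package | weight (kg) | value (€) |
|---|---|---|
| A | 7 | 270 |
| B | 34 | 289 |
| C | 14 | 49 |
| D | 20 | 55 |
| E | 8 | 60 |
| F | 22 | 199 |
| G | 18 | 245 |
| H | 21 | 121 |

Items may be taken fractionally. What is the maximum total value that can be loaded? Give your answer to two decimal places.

686.86

Sort by value per unit weight and fill in that order.
Ratios (sorted): A 38.57, G 13.61, F 9.05, B 8.50, E 7.50, H 5.76, C 3.50, D 2.75
take A (7 @ 270); take G (18 @ 245); take 19/22 of F → 171.86. Capacity used 44/44.
Total value = 686.86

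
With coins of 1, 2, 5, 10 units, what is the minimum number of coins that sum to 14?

Use the largest denomination that fits, subtract, and repeat.
14 − 1×10→4 − 2×2→0
Total coins = 1 + 2 = 3

3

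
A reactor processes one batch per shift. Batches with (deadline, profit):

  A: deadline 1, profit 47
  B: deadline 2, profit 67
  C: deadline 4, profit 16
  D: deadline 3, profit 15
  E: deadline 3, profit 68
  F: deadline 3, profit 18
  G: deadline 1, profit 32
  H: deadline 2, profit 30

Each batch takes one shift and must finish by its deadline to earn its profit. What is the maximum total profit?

198

Take jobs in profit order; each goes to the latest open slot no later than its deadline.
By profit: E(d3,68), B(d2,67), A(d1,47), G(d1,32), H(d2,30), F(d3,18), C(d4,16), D(d3,15)
E→slot 3; B→slot 2; A→slot 1; G skipped; H skipped; F skipped; C→slot 4; D skipped.
Profit = 47 + 67 + 68 + 16 = 198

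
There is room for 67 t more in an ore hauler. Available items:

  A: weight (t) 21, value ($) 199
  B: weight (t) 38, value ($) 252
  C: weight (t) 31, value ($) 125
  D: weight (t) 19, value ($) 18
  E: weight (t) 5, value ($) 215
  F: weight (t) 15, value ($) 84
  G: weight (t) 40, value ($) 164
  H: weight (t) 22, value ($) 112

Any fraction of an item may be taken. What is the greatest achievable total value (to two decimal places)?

Sort by value per unit weight and fill in that order.
Ratios (sorted): E 43.00, A 9.48, B 6.63, F 5.60, H 5.09, G 4.10, C 4.03, D 0.95
take E (5 @ 215); take A (21 @ 199); take B (38 @ 252); take 3/15 of F → 16.80. Capacity used 67/67.
Total value = 682.80

682.80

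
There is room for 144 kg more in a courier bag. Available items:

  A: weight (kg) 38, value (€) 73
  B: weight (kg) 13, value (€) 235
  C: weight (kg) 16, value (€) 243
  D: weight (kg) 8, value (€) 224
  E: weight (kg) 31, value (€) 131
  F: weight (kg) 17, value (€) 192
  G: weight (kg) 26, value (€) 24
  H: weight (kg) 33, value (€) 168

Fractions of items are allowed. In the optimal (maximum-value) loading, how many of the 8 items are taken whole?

6

Ratios (sorted): D 28.00, B 18.08, C 15.19, F 11.29, H 5.09, E 4.23, A 1.92, G 0.92
take D (8 @ 224); take B (13 @ 235); take C (16 @ 243); take F (17 @ 192); take H (33 @ 168); take E (31 @ 131); take 26/38 of A → 49.95. Capacity used 144/144.
6 item(s) taken whole; one partial (take 26/38 of A).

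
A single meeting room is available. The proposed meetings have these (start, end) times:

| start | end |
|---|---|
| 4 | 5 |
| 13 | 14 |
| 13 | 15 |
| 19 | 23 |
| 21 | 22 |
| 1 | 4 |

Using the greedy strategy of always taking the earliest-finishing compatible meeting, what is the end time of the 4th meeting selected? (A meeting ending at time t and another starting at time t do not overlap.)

22

By end time: (1,4), (4,5), (13,14), (13,15), (21,22), (19,23).
Pick (1,4); next start ≥ 4 → (4,5); next start ≥ 5 → (13,14); next start ≥ 14 → (21,22).
Selected: (1,4) (4,5) (13,14) (21,22)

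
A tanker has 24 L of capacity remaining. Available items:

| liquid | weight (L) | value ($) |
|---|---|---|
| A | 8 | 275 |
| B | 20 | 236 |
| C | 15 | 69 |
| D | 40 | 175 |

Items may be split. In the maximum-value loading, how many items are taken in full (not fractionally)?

1

Sort by value per unit weight and fill in that order.
Ratios (sorted): A 34.38, B 11.80, C 4.60, D 4.38
take A (8 @ 275); take 16/20 of B → 188.80. Capacity used 24/24.
1 item(s) taken whole; one partial (take 16/20 of B).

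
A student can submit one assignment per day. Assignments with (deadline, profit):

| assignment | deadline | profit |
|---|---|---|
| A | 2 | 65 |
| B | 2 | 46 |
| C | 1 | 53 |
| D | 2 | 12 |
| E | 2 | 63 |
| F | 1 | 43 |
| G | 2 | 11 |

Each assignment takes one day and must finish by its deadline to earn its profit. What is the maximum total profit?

Profit order: A=65 E=63 C=53 B=46 F=43 D=12 G=11
Assign: A→slot 2, E→slot 1, C skipped, B skipped, F skipped, D skipped, G skipped.
Slots: [1:E] [2:A]
Profit = 63 + 65 = 128

128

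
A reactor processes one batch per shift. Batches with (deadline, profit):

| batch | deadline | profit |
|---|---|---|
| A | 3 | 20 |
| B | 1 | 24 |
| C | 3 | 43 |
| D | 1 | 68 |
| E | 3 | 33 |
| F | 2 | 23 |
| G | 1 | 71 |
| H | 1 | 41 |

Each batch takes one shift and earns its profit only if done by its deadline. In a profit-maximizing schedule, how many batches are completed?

Profit order: G=71 D=68 C=43 H=41 E=33 B=24 F=23 A=20
Assign: G→slot 1, D skipped, C→slot 3, H skipped, E→slot 2, B skipped, F skipped, A skipped.
Slots: [1:G] [2:E] [3:C]
3 of 8 scheduled.

3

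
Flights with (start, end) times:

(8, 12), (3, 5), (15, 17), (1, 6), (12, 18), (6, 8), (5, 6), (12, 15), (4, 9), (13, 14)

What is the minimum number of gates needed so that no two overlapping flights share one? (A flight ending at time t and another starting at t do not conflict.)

3

Count concurrent intervals with a sweep; the peak is the room count.
Events (time:±→running): 1:+→1 3:+→2 4:+→3 … peak 3.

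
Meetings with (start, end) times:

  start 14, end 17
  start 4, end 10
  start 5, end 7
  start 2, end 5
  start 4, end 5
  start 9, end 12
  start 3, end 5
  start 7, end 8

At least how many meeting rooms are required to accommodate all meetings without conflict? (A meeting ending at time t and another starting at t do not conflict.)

4

Count concurrent intervals with a sweep; the peak is the room count.
starts: [2, 3, 4, 4, 5, 7, 9, 14]
ends:   [5, 5, 5, 7, 8, 10, 12, 17]
s2→1 s3→2 s4→3 s4→4  — peak 4.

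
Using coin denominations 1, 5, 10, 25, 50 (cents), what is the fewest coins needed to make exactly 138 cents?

7

138 = 2×50 + 1×25 + 1×10 + 3×1
Total coins = 2 + 1 + 1 + 3 = 7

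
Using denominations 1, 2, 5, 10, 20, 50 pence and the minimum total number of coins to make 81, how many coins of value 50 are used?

1

Use the largest denomination that fits, subtract, and repeat.
81 = 1×50 + 1×20 + 1×10 + 1×1
Count of 50: 1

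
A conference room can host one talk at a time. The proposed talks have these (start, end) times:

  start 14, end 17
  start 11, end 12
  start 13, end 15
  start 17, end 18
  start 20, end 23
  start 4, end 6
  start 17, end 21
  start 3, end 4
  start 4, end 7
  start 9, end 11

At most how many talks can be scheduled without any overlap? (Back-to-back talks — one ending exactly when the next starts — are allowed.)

Greedy by earliest finish: after sorting by end time, pick each interval compatible with the last pick.
By end time: (3,4), (4,6), (4,7), (9,11), (11,12), (13,15), (14,17), (17,18), (17,21), (20,23).
Pick (3,4); next start ≥ 4 → (4,6); next start ≥ 6 → (9,11); next start ≥ 11 → (11,12); next start ≥ 12 → (13,15); next start ≥ 15 → (17,18); next start ≥ 18 → (20,23).
Selected 7 talks.

7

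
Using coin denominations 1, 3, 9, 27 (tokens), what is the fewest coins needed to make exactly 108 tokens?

4

108 = 4×27
Total coins = 4 = 4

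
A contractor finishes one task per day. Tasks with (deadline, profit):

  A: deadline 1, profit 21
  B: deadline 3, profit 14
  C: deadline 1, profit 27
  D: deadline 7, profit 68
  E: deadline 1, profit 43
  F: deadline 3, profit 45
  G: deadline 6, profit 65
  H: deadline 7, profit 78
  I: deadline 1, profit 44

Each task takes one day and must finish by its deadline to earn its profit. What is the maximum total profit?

314

Take jobs in profit order; each goes to the latest open slot no later than its deadline.
By profit: H(d7,78), D(d7,68), G(d6,65), F(d3,45), I(d1,44), E(d1,43), C(d1,27), A(d1,21), B(d3,14)
H→slot 7; D→slot 6; G→slot 5; F→slot 3; I→slot 1; E skipped; C skipped; A skipped; B→slot 2.
Profit = 44 + 14 + 45 + 65 + 68 + 78 = 314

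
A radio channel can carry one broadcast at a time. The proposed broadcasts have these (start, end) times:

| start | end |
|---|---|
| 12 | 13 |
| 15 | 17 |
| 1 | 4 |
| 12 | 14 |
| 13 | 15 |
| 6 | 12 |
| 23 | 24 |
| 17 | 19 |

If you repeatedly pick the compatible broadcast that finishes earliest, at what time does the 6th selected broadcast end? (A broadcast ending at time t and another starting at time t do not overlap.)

19

Greedy by earliest finish: after sorting by end time, pick each interval compatible with the last pick.
By end time: (1,4), (6,12), (12,13), (12,14), (13,15), (15,17), (17,19), (23,24).
Pick (1,4); next start ≥ 4 → (6,12); next start ≥ 12 → (12,13); next start ≥ 13 → (13,15); next start ≥ 15 → (15,17); next start ≥ 17 → (17,19); next start ≥ 19 → (23,24).
Selected: (1,4) (6,12) (12,13) (13,15) (15,17) (17,19) (23,24)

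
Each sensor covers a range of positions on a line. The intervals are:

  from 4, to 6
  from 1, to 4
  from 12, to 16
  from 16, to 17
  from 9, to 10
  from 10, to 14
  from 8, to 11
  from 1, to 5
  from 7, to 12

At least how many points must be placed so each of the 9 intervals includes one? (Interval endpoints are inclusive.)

3

Sorted: [1,4] [1,5] [4,6] [9,10] [8,11] [7,12] [10,14] [12,16] [16,17]
{[1,4],[1,5],[4,6]} hit by 4; {[9,10],[8,11],[7,12],[10,14]} hit by 10; {[12,16],[16,17]} hit by 16.
Points: 4, 10, 16 (3 total).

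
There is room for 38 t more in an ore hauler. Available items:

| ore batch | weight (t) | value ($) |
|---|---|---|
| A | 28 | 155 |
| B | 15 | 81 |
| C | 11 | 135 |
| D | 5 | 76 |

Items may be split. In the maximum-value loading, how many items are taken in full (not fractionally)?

Order: D (76/5=15.20) > C (135/11=12.27) > A (155/28=5.54) > B (81/15=5.40)
Fill: take D (5 @ 76) → take C (11 @ 135) → take 22/28 of A → 121.79; 38/38 used.
2 item(s) taken whole; one partial (take 22/28 of A).

2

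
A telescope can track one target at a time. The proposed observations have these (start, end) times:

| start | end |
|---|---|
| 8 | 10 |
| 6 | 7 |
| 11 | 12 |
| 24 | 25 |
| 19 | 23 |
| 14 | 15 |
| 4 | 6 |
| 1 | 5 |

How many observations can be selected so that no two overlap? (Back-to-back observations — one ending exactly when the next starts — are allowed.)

7

By end time: (1,5), (4,6), (6,7), (8,10), (11,12), (14,15), (19,23), (24,25).
Pick (1,5); next start ≥ 5 → (6,7); next start ≥ 7 → (8,10); next start ≥ 10 → (11,12); next start ≥ 12 → (14,15); next start ≥ 15 → (19,23); next start ≥ 23 → (24,25).
Selected 7 observations.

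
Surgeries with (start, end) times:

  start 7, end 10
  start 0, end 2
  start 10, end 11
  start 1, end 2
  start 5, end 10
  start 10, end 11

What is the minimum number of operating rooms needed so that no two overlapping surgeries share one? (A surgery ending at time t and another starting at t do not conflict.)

2

The answer is the maximum number of intervals overlapping at any instant.
starts: [0, 1, 5, 7, 10, 10]
ends:   [2, 2, 10, 10, 11, 11]
s0→1 s1→2  — peak 2.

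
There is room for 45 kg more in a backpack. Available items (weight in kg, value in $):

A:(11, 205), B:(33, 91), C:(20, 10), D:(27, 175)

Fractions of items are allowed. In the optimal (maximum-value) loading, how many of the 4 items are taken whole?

Order: A (205/11=18.64) > D (175/27=6.48) > B (91/33=2.76) > C (10/20=0.50)
Fill: take A (11 @ 205) → take D (27 @ 175) → take 7/33 of B → 19.30; 45/45 used.
2 item(s) taken whole; one partial (take 7/33 of B).

2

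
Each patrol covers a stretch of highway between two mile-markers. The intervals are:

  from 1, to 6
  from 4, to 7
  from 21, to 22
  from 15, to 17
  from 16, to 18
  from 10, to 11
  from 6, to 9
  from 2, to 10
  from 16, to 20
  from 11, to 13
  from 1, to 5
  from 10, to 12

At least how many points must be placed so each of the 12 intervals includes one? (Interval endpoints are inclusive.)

By right end: [1,5]  [1,6]  [4,7]  [6,9]  [2,10]  [10,11]  [10,12]  [11,13]  [15,17]  [16,18]  [16,20]  [21,22]
[1,5] uncovered → point at 5; [6,9] uncovered → point at 9; [10,11] uncovered → point at 11; [15,17] uncovered → point at 17; [21,22] uncovered → point at 22.
Points: 5, 9, 11, 17, 22 (5 total).

5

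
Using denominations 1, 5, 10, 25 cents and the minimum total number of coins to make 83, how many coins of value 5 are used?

83 = 3×25 + 1×5 + 3×1
Count of 5: 1

1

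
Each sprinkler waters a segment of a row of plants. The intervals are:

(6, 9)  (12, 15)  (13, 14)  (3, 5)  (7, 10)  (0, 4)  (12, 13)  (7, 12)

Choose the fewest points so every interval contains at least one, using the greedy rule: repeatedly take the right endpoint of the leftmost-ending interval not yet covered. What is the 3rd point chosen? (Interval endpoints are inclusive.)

By right end: [0,4]  [3,5]  [6,9]  [7,10]  [7,12]  [12,13]  [13,14]  [12,15]
[0,4] uncovered → point at 4; [6,9] uncovered → point at 9; [12,13] uncovered → point at 13.
Points: 4, 9, 13 (3 total).

13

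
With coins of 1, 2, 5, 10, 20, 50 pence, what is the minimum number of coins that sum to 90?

3

Use the largest denomination that fits, subtract, and repeat.
90 = 1×50 + 2×20
Total coins = 1 + 2 = 3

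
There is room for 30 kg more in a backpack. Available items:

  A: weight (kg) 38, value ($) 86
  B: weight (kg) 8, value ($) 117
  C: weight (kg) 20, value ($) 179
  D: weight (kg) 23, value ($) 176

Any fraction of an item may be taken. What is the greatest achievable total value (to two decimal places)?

311.30

Order: B (117/8=14.62) > C (179/20=8.95) > D (176/23=7.65) > A (86/38=2.26)
Fill: take B (8 @ 117) → take C (20 @ 179) → take 2/23 of D → 15.30; 30/30 used.
Total value = 311.30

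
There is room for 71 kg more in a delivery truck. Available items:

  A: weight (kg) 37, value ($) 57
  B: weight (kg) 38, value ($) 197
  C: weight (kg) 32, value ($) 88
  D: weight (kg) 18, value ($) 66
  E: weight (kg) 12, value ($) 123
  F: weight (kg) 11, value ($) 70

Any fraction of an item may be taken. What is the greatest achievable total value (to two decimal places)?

Order: E (123/12=10.25) > F (70/11=6.36) > B (197/38=5.18) > D (66/18=3.67) > C (88/32=2.75) > A (57/37=1.54)
Fill: take E (12 @ 123) → take F (11 @ 70) → take B (38 @ 197) → take 10/18 of D → 36.67; 71/71 used.
Total value = 426.67

426.67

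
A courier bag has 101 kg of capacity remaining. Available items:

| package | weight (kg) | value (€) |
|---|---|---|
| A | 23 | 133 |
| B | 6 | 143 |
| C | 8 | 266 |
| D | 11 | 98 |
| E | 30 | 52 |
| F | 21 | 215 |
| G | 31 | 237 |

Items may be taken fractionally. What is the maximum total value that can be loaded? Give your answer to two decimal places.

1093.73

Greedy by value/weight ratio, highest first.
Order: C (266/8=33.25) > B (143/6=23.83) > F (215/21=10.24) > D (98/11=8.91) > G (237/31=7.65) > A (133/23=5.78) > E (52/30=1.73)
Fill: take C (8 @ 266) → take B (6 @ 143) → take F (21 @ 215) → take D (11 @ 98) → take G (31 @ 237) → take A (23 @ 133) → take 1/30 of E → 1.73; 101/101 used.
Total value = 1093.73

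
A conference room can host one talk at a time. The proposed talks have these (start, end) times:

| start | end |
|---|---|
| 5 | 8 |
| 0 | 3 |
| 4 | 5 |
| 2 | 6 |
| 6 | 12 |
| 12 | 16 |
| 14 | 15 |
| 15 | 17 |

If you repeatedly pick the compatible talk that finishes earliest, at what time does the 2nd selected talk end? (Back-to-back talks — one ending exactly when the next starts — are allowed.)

Greedy by earliest finish: after sorting by end time, pick each interval compatible with the last pick.
Sorted by end: (0,3)  (4,5)  (2,6)  (5,8)  (6,12)  (14,15)  (12,16)  (15,17)
take (0,3); take (4,5); take (5,8); take (14,15); take (15,17).
Selected: (0,3) (4,5) (5,8) (14,15) (15,17)

5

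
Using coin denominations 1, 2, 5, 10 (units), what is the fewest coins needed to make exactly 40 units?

4

Greedy: take as many of the largest coin as possible, then repeat with the remainder.
40 − 4×10→0
Total coins = 4 = 4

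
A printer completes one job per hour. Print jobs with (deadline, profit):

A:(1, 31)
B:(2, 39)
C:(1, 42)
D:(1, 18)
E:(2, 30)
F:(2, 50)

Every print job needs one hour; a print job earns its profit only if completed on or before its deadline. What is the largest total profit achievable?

92

Sort by profit descending; place each in the latest free slot ≤ its deadline.
Profit order: F=50 C=42 B=39 A=31 E=30 D=18
Assign: F→slot 2, C→slot 1, B skipped, A skipped, E skipped, D skipped.
Slots: [1:C] [2:F]
Profit = 42 + 50 = 92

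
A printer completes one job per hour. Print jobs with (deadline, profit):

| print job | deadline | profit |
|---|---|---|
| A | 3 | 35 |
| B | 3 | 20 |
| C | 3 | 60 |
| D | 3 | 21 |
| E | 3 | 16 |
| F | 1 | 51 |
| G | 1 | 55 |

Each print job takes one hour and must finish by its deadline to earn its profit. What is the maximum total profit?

150

By profit: C(d3,60), G(d1,55), F(d1,51), A(d3,35), D(d3,21), B(d3,20), E(d3,16)
C→slot 3; G→slot 1; F skipped; A→slot 2; D skipped; B skipped; E skipped.
Profit = 55 + 35 + 60 = 150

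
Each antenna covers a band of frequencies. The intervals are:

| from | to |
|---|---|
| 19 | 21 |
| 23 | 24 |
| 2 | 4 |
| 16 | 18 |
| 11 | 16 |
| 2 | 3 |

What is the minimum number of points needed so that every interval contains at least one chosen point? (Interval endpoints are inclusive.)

Sort by right endpoint; whenever an interval is uncovered, place a point at its right end.
By right end: [2,3]  [2,4]  [11,16]  [16,18]  [19,21]  [23,24]
[2,3] uncovered → point at 3; [11,16] uncovered → point at 16; [19,21] uncovered → point at 21; [23,24] uncovered → point at 24.
Points: 3, 16, 21, 24 (4 total).

4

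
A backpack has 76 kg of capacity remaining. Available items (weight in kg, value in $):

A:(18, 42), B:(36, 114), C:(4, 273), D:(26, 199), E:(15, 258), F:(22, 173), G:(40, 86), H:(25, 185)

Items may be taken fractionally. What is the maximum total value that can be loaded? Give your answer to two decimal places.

Sort by value per unit weight and fill in that order.
Ratios (sorted): C 68.25, E 17.20, F 7.86, D 7.65, H 7.40, B 3.17, A 2.33, G 2.15
take C (4 @ 273); take E (15 @ 258); take F (22 @ 173); take D (26 @ 199); take 9/25 of H → 66.60. Capacity used 76/76.
Total value = 969.60

969.60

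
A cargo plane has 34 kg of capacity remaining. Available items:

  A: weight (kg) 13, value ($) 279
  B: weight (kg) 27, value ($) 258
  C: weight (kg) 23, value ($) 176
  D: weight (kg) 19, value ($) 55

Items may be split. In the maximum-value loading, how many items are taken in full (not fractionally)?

1

Ratios (sorted): A 21.46, B 9.56, C 7.65, D 2.89
take A (13 @ 279); take 21/27 of B → 200.67. Capacity used 34/34.
1 item(s) taken whole; one partial (take 21/27 of B).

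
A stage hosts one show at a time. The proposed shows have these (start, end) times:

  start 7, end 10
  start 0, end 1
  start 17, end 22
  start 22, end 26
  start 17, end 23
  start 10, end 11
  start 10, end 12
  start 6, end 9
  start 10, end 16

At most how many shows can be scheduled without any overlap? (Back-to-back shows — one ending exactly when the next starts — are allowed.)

5

By end time: (0,1), (6,9), (7,10), (10,11), (10,12), (10,16), (17,22), (17,23), (22,26).
Pick (0,1); next start ≥ 1 → (6,9); next start ≥ 9 → (10,11); next start ≥ 11 → (17,22); next start ≥ 22 → (22,26).
Selected 5 shows.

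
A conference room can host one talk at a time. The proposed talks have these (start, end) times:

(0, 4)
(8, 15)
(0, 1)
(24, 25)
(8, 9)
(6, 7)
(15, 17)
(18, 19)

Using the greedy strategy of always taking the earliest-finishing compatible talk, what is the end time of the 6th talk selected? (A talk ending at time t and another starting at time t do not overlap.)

Order by finish time; keep every interval that doesn't clash with the previous kept one.
By end time: (0,1), (0,4), (6,7), (8,9), (8,15), (15,17), (18,19), (24,25).
Pick (0,1); next start ≥ 1 → (6,7); next start ≥ 7 → (8,9); next start ≥ 9 → (15,17); next start ≥ 17 → (18,19); next start ≥ 19 → (24,25).
Selected: (0,1) (6,7) (8,9) (15,17) (18,19) (24,25)

25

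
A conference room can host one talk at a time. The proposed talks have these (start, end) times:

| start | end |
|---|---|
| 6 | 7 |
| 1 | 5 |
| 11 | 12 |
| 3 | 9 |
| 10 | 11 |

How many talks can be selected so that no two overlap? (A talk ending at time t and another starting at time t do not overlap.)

4

Sorted by end: (1,5)  (6,7)  (3,9)  (10,11)  (11,12)
take (1,5); take (6,7); skip (3,9); take (10,11); take (11,12).
Selected 4 talks.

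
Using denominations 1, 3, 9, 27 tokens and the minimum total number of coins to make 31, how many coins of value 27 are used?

Use the largest denomination that fits, subtract, and repeat.
31 − 1×27→4 − 1×3→1 − 1×1→0
Count of 27: 1

1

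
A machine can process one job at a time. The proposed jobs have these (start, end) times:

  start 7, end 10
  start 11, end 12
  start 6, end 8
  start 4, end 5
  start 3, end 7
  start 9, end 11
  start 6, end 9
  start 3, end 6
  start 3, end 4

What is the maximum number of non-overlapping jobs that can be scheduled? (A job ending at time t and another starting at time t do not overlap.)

5

By end time: (3,4), (4,5), (3,6), (3,7), (6,8), (6,9), (7,10), (9,11), (11,12).
Pick (3,4); next start ≥ 4 → (4,5); next start ≥ 5 → (6,8); next start ≥ 8 → (9,11); next start ≥ 11 → (11,12).
Selected 5 jobs.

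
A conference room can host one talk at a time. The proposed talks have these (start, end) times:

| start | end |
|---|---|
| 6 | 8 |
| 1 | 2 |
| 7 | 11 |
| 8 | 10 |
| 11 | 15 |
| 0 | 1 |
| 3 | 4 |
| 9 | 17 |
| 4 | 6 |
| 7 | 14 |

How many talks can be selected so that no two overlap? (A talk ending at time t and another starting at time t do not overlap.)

7

By end time: (0,1), (1,2), (3,4), (4,6), (6,8), (8,10), (7,11), (7,14), (11,15), (9,17).
Pick (0,1); next start ≥ 1 → (1,2); next start ≥ 2 → (3,4); next start ≥ 4 → (4,6); next start ≥ 6 → (6,8); next start ≥ 8 → (8,10); next start ≥ 10 → (11,15).
Selected 7 talks.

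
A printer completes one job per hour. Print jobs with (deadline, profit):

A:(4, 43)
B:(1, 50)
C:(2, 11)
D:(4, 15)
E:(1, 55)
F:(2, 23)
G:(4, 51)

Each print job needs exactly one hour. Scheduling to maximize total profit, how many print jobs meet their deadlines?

4

Take jobs in profit order; each goes to the latest open slot no later than its deadline.
By profit: E(d1,55), G(d4,51), B(d1,50), A(d4,43), F(d2,23), D(d4,15), C(d2,11)
E→slot 1; G→slot 4; B skipped; A→slot 3; F→slot 2; D skipped; C skipped.
4 of 7 scheduled.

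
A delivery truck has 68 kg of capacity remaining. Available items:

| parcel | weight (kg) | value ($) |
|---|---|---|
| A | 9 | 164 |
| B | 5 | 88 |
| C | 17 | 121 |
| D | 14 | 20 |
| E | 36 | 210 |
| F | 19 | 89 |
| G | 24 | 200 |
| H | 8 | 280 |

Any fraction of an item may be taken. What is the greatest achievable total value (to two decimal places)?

Greedy by value/weight ratio, highest first.
Ratios (sorted): H 35.00, A 18.22, B 17.60, G 8.33, C 7.12, E 5.83, F 4.68, D 1.43
take H (8 @ 280); take A (9 @ 164); take B (5 @ 88); take G (24 @ 200); take C (17 @ 121); take 5/36 of E → 29.17. Capacity used 68/68.
Total value = 882.17

882.17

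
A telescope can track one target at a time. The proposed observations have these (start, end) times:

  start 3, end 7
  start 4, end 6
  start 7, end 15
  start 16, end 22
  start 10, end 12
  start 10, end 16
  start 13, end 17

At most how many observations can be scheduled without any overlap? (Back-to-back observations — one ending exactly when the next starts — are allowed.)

3

By end time: (4,6), (3,7), (10,12), (7,15), (10,16), (13,17), (16,22).
Pick (4,6); next start ≥ 6 → (10,12); next start ≥ 12 → (13,17).
Selected 3 observations.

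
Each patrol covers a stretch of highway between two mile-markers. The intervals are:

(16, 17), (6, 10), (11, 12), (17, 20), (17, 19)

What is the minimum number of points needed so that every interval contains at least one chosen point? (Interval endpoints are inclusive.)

3

Process intervals by earliest right end; each time one isn't hit yet, stab at its right endpoint.
Sorted: [6,10] [11,12] [16,17] [17,19] [17,20]
{[6,10]} hit by 10; {[11,12]} hit by 12; {[16,17],[17,19],[17,20]} hit by 17.
Points: 10, 12, 17 (3 total).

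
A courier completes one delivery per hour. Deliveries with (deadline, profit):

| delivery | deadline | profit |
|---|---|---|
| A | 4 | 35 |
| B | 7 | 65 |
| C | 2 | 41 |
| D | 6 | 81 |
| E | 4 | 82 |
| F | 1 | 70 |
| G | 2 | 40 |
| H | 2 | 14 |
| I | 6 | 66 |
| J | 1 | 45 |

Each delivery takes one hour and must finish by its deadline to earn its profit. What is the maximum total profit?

440

Take jobs in profit order; each goes to the latest open slot no later than its deadline.
By profit: E(d4,82), D(d6,81), F(d1,70), I(d6,66), B(d7,65), J(d1,45), C(d2,41), G(d2,40), A(d4,35), H(d2,14)
E→slot 4; D→slot 6; F→slot 1; I→slot 5; B→slot 7; J skipped; C→slot 2; G skipped; A→slot 3; H skipped.
Profit = 70 + 41 + 35 + 82 + 66 + 81 + 65 = 440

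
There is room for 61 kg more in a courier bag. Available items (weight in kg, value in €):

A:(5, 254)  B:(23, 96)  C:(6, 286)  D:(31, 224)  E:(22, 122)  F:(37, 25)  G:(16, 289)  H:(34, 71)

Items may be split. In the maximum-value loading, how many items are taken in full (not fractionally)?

4

Greedy by value/weight ratio, highest first.
Ratios (sorted): A 50.80, C 47.67, G 18.06, D 7.23, E 5.55, B 4.17, H 2.09, F 0.68
take A (5 @ 254); take C (6 @ 286); take G (16 @ 289); take D (31 @ 224); take 3/22 of E → 16.64. Capacity used 61/61.
4 item(s) taken whole; one partial (take 3/22 of E).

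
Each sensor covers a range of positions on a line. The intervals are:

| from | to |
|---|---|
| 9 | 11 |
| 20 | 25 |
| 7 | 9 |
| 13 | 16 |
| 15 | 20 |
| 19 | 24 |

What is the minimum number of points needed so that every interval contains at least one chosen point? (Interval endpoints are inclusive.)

3

Process intervals by earliest right end; each time one isn't hit yet, stab at its right endpoint.
Sorted: [7,9] [9,11] [13,16] [15,20] [19,24] [20,25]
{[7,9],[9,11]} hit by 9; {[13,16],[15,20]} hit by 16; {[19,24],[20,25]} hit by 24.
Points: 9, 16, 24 (3 total).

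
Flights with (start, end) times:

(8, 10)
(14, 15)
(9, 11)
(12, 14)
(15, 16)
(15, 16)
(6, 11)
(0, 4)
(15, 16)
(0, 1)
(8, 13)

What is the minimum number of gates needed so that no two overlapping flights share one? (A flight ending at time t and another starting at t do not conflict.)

Count concurrent intervals with a sweep; the peak is the room count.
Events (time:±→running): 0:+→1 0:+→2 1:-→1 4:-→0 6:+→1 8:+→2 8:+→3 9:+→4 … peak 4.

4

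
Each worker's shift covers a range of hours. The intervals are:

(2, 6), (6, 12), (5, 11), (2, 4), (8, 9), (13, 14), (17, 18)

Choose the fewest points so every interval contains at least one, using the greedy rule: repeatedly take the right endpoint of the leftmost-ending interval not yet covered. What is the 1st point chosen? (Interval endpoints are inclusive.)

Sort by right endpoint; whenever an interval is uncovered, place a point at its right end.
Sorted: [2,4] [2,6] [8,9] [5,11] [6,12] [13,14] [17,18]
{[2,4],[2,6]} hit by 4; {[8,9],[5,11],[6,12]} hit by 9; {[13,14]} hit by 14; {[17,18]} hit by 18.
Points: 4, 9, 14, 18 (4 total).

4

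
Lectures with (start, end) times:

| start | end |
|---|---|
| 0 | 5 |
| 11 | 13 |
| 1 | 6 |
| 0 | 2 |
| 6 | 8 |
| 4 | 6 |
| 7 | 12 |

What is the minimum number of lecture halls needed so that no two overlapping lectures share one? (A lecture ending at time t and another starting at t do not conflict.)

Count concurrent intervals with a sweep; the peak is the room count.
Events (time:±→running): 0:+→1 0:+→2 1:+→3 … peak 3.

3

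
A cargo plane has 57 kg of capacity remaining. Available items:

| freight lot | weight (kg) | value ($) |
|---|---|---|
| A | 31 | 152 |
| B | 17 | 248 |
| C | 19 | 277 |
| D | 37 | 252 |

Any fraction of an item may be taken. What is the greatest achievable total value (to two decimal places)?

668.03

Sort by value per unit weight and fill in that order.
Order: B (248/17=14.59) > C (277/19=14.58) > D (252/37=6.81) > A (152/31=4.90)
Fill: take B (17 @ 248) → take C (19 @ 277) → take 21/37 of D → 143.03; 57/57 used.
Total value = 668.03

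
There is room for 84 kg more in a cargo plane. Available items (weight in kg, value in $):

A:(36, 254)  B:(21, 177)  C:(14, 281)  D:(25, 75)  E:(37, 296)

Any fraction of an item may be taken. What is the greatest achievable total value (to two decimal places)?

Ratios (sorted): C 20.07, B 8.43, E 8.00, A 7.06, D 3.00
take C (14 @ 281); take B (21 @ 177); take E (37 @ 296); take 12/36 of A → 84.67. Capacity used 84/84.
Total value = 838.67

838.67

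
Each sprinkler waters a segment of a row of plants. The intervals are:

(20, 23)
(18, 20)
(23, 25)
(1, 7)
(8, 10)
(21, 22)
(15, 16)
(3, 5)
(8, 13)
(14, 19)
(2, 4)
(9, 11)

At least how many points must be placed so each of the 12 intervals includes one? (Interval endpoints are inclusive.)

6

By right end: [2,4]  [3,5]  [1,7]  [8,10]  [9,11]  [8,13]  [15,16]  [14,19]  [18,20]  [21,22]  [20,23]  [23,25]
[2,4] uncovered → point at 4; [8,10] uncovered → point at 10; [15,16] uncovered → point at 16; [18,20] uncovered → point at 20; [21,22] uncovered → point at 22; [23,25] uncovered → point at 25.
Points: 4, 10, 16, 20, 22, 25 (6 total).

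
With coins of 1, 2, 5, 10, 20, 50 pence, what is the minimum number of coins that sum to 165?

165 − 3×50→15 − 1×10→5 − 1×5→0
Total coins = 3 + 1 + 1 = 5

5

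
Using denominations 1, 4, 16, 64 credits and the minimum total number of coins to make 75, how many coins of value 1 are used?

3

Greedy: take as many of the largest coin as possible, then repeat with the remainder.
75 = 1×64 + 2×4 + 3×1
Count of 1: 3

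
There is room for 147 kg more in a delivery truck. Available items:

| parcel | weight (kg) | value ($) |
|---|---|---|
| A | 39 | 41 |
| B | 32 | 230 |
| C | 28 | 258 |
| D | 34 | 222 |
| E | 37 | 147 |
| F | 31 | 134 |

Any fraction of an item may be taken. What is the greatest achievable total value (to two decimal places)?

931.41

Order: C (258/28=9.21) > B (230/32=7.19) > D (222/34=6.53) > F (134/31=4.32) > E (147/37=3.97) > A (41/39=1.05)
Fill: take C (28 @ 258) → take B (32 @ 230) → take D (34 @ 222) → take F (31 @ 134) → take 22/37 of E → 87.41; 147/147 used.
Total value = 931.41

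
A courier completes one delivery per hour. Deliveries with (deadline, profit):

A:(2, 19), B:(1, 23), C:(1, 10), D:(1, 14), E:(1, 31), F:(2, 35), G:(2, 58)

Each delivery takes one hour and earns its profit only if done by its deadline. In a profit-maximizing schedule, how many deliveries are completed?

Take jobs in profit order; each goes to the latest open slot no later than its deadline.
Profit order: G=58 F=35 E=31 B=23 A=19 D=14 C=10
Assign: G→slot 2, F→slot 1, E skipped, B skipped, A skipped, D skipped, C skipped.
Slots: [1:F] [2:G]
2 of 7 scheduled.

2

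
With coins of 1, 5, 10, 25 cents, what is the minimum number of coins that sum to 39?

Use the largest denomination that fits, subtract, and repeat.
39 = 1×25 + 1×10 + 4×1
Total coins = 1 + 1 + 4 = 6

6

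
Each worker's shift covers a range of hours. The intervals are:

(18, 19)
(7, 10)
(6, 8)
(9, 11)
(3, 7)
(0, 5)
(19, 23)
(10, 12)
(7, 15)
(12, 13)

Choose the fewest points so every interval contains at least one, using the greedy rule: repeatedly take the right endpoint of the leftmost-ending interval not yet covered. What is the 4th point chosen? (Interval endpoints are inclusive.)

Sort by right endpoint; whenever an interval is uncovered, place a point at its right end.
Sorted: [0,5] [3,7] [6,8] [7,10] [9,11] [10,12] [12,13] [7,15] [18,19] [19,23]
{[0,5],[3,7]} hit by 5; {[6,8],[7,10]} hit by 8; {[9,11],[10,12]} hit by 11; {[12,13],[7,15]} hit by 13; {[18,19],[19,23]} hit by 19.
Points: 5, 8, 11, 13, 19 (5 total).

13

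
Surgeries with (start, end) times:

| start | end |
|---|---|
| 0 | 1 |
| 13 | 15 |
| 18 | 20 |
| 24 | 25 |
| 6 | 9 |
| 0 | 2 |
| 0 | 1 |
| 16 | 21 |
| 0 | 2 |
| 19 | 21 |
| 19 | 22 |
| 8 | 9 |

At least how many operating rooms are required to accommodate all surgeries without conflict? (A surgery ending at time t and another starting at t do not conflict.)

Count concurrent intervals with a sweep; the peak is the room count.
Events (time:±→running): 0:+→1 0:+→2 0:+→3 0:+→4 … peak 4.

4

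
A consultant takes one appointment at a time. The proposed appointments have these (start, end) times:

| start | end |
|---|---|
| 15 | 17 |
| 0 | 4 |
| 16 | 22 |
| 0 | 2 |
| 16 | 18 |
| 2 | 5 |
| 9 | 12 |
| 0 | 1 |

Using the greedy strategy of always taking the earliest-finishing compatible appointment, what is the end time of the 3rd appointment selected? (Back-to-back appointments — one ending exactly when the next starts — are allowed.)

Order by finish time; keep every interval that doesn't clash with the previous kept one.
Sorted by end: (0,1)  (0,2)  (0,4)  (2,5)  (9,12)  (15,17)  (16,18)  (16,22)
take (0,1); skip (0,4); take (2,5); take (9,12); take (15,17).
Selected: (0,1) (2,5) (9,12) (15,17)

12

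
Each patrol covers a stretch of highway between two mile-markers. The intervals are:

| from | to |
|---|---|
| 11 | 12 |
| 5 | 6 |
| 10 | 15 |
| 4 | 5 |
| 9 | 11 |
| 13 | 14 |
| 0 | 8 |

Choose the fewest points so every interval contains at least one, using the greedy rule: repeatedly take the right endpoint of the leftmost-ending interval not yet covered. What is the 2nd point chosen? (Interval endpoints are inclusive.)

Sort by right endpoint; whenever an interval is uncovered, place a point at its right end.
Sorted: [4,5] [5,6] [0,8] [9,11] [11,12] [13,14] [10,15]
{[4,5],[5,6],[0,8]} hit by 5; {[9,11],[11,12]} hit by 11; {[13,14],[10,15]} hit by 14.
Points: 5, 11, 14 (3 total).

11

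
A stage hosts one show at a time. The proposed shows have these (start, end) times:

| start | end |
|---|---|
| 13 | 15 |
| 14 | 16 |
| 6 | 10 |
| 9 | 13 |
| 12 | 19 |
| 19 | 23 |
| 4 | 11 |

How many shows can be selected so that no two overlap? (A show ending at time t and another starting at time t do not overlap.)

3

Sorted by end: (6,10)  (4,11)  (9,13)  (13,15)  (14,16)  (12,19)  (19,23)
take (6,10); skip (4,11); take (13,15); take (19,23).
Selected 3 shows.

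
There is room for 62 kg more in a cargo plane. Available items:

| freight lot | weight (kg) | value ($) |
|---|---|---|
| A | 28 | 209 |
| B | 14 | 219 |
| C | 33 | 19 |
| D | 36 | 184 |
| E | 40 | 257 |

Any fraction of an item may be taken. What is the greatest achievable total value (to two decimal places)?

556.50

Greedy by value/weight ratio, highest first.
Order: B (219/14=15.64) > A (209/28=7.46) > E (257/40=6.42) > D (184/36=5.11) > C (19/33=0.58)
Fill: take B (14 @ 219) → take A (28 @ 209) → take 20/40 of E → 128.50; 62/62 used.
Total value = 556.50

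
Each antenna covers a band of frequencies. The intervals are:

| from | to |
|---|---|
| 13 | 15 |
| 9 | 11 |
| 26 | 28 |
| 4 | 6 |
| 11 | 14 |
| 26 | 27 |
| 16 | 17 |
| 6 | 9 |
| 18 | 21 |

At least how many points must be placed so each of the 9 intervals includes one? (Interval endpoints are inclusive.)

By right end: [4,6]  [6,9]  [9,11]  [11,14]  [13,15]  [16,17]  [18,21]  [26,27]  [26,28]
[4,6] uncovered → point at 6; [9,11] uncovered → point at 11; [13,15] uncovered → point at 15; [16,17] uncovered → point at 17; [18,21] uncovered → point at 21; [26,27] uncovered → point at 27.
Points: 6, 11, 15, 17, 21, 27 (6 total).

6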